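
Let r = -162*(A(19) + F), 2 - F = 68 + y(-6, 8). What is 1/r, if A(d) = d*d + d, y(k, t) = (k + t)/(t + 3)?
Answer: -11/559224 ≈ -1.9670e-5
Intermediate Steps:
y(k, t) = (k + t)/(3 + t)
A(d) = d + d**2 (A(d) = d**2 + d = d + d**2)
F = -728/11 (F = 2 - (68 + (-6 + 8)/(3 + 8)) = 2 - (68 + 2/11) = 2 - 1*750/11 = 2 - 750/11 = -728/11 ≈ -66.182)
r = -559224/11 (r = -162*(19*(1 + 19) - 728/11) = -162*(19*20 - 728/11) = -162*(380 - 728/11) = -162*3452/11 = -559224/11 ≈ -50839.)
1/r = 1/(-559224/11) = -11/559224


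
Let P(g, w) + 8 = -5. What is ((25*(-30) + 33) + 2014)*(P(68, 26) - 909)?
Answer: -1195834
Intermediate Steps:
P(g, w) = -13 (P(g, w) = -8 - 5 = -13)
((25*(-30) + 33) + 2014)*(P(68, 26) - 909) = ((25*(-30) + 33) + 2014)*(-13 - 909) = ((-750 + 33) + 2014)*(-922) = (-717 + 2014)*(-922) = 1297*(-922) = -1195834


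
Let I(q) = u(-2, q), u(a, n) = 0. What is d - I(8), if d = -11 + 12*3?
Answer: 25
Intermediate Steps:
I(q) = 0
d = 25 (d = -11 + 36 = 25)
d - I(8) = 25 - 1*0 = 25 + 0 = 25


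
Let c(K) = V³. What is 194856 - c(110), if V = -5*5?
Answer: 210481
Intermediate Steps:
V = -25
c(K) = -15625 (c(K) = (-25)³ = -15625)
194856 - c(110) = 194856 - 1*(-15625) = 194856 + 15625 = 210481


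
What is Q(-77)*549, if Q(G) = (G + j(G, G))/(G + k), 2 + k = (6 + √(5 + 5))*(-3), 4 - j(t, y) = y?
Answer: -213012/9319 + 6588*√10/9319 ≈ -20.622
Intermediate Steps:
j(t, y) = 4 - y
k = -20 - 3*√10 (k = -2 + (6 + √(5 + 5))*(-3) = -2 + (6 + √10)*(-3) = -2 + (-18 - 3*√10) = -20 - 3*√10 ≈ -29.487)
Q(G) = 4/(-20 + G - 3*√10) (Q(G) = (G + (4 - G))/(G + (-20 - 3*√10)) = 4/(-20 + G - 3*√10))
Q(-77)*549 = (4/(-20 - 77 - 3*√10))*549 = (4/(-97 - 3*√10))*549 = 2196/(-97 - 3*√10)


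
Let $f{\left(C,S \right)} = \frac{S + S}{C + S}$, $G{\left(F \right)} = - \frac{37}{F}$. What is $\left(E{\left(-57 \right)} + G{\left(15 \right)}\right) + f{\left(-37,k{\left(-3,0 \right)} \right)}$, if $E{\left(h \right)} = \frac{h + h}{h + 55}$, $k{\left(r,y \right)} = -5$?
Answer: $\frac{1917}{35} \approx 54.771$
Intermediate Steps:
$E{\left(h \right)} = \frac{2 h}{55 + h}$
$f{\left(C,S \right)} = \frac{2 S}{C + S}$
$\left(E{\left(-57 \right)} + G{\left(15 \right)}\right) + f{\left(-37,k{\left(-3,0 \right)} \right)} = \left(2 \left(-57\right) \frac{1}{55 - 57} - \frac{37}{15}\right) + 2 \left(-5\right) \frac{1}{-37 - 5} = \left(2 \left(-57\right) \frac{1}{-2} - \frac{37}{15}\right) + 2 \left(-5\right) \frac{1}{-42} = \left(2 \left(-57\right) \left(- \frac{1}{2}\right) - \frac{37}{15}\right) + 2 \left(-5\right) \left(- \frac{1}{42}\right) = \left(57 - \frac{37}{15}\right) + \frac{5}{21} = \frac{818}{15} + \frac{5}{21} = \frac{1917}{35}$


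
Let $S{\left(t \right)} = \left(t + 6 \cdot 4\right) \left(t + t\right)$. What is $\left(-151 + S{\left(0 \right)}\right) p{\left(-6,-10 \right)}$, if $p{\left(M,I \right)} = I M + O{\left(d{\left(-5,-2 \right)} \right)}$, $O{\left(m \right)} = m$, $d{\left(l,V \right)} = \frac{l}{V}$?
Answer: $- \frac{18875}{2} \approx -9437.5$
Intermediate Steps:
$p{\left(M,I \right)} = \frac{5}{2} + I M$ ($p{\left(M,I \right)} = I M - \frac{5}{-2} = I M - - \frac{5}{2} = I M + \frac{5}{2} = \frac{5}{2} + I M$)
$S{\left(t \right)} = 2 t \left(24 + t\right)$ ($S{\left(t \right)} = \left(t + 24\right) 2 t = \left(24 + t\right) 2 t = 2 t \left(24 + t\right)$)
$\left(-151 + S{\left(0 \right)}\right) p{\left(-6,-10 \right)} = \left(-151 + 2 \cdot 0 \left(24 + 0\right)\right) \left(\frac{5}{2} - -60\right) = \left(-151 + 2 \cdot 0 \cdot 24\right) \left(\frac{5}{2} + 60\right) = \left(-151 + 0\right) \frac{125}{2} = \left(-151\right) \frac{125}{2} = - \frac{18875}{2}$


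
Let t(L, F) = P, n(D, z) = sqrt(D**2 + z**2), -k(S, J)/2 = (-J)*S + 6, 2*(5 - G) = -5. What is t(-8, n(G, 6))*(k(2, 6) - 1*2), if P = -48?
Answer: -480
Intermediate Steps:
G = 15/2 (G = 5 - 1/2*(-5) = 5 + 5/2 = 15/2 ≈ 7.5000)
k(S, J) = -12 + 2*J*S (k(S, J) = -2*((-J)*S + 6) = -2*(-J*S + 6) = -2*(6 - J*S) = -12 + 2*J*S)
t(L, F) = -48
t(-8, n(G, 6))*(k(2, 6) - 1*2) = -48*((-12 + 2*6*2) - 1*2) = -48*((-12 + 24) - 2) = -48*(12 - 2) = -48*10 = -480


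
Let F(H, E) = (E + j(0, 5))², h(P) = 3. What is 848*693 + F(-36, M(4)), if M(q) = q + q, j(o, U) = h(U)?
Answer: 587785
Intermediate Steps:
j(o, U) = 3
M(q) = 2*q
F(H, E) = (3 + E)² (F(H, E) = (E + 3)² = (3 + E)²)
848*693 + F(-36, M(4)) = 848*693 + (3 + 2*4)² = 587664 + (3 + 8)² = 587664 + 11² = 587664 + 121 = 587785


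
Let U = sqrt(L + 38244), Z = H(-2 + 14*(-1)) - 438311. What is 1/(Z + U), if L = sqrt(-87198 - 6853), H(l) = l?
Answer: -1/(438327 - sqrt(38244 + I*sqrt(94051))) ≈ -2.2824e-6 - 4.0847e-12*I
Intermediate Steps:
L = I*sqrt(94051) (L = sqrt(-94051) = I*sqrt(94051) ≈ 306.68*I)
Z = -438327 (Z = (-2 + 14*(-1)) - 438311 = (-2 - 14) - 438311 = -16 - 438311 = -438327)
U = sqrt(38244 + I*sqrt(94051)) (U = sqrt(I*sqrt(94051) + 38244) = sqrt(38244 + I*sqrt(94051)) ≈ 195.56 + 0.7841*I)
1/(Z + U) = 1/(-438327 + sqrt(38244 + I*sqrt(94051)))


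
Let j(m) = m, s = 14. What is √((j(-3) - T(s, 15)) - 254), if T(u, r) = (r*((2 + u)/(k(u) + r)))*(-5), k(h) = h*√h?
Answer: I*√(257 - 1200/(15 + 14*√14)) ≈ 15.466*I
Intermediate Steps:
k(h) = h^(3/2)
T(u, r) = -5*r*(2 + u)/(r + u^(3/2)) (T(u, r) = (r*((2 + u)/(u^(3/2) + r)))*(-5) = (r*((2 + u)/(r + u^(3/2))))*(-5) = (r*(2 + u)/(r + u^(3/2)))*(-5) = -5*r*(2 + u)/(r + u^(3/2)))
√((j(-3) - T(s, 15)) - 254) = √((-3 - (-5)*15*(2 + 14)/(15 + 14^(3/2))) - 254) = √((-3 - (-5)*15*16/(15 + 14*√14)) - 254) = √((-3 - (-1200)/(15 + 14*√14)) - 254) = √((-3 + 1200/(15 + 14*√14)) - 254) = √(-257 + 1200/(15 + 14*√14))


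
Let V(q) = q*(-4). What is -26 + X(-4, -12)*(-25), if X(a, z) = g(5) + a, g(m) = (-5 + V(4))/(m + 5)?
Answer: 253/2 ≈ 126.50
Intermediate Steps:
V(q) = -4*q
g(m) = -21/(5 + m) (g(m) = (-5 - 4*4)/(m + 5) = (-5 - 16)/(5 + m) = -21/(5 + m))
X(a, z) = -21/10 + a (X(a, z) = -21/(5 + 5) + a = -21/10 + a)
-26 + X(-4, -12)*(-25) = -26 + (-21/10 - 4)*(-25) = -26 - 61/10*(-25) = -26 + 305/2 = 253/2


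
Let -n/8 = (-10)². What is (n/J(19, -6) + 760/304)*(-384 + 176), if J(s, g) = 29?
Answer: 151320/29 ≈ 5217.9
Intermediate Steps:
n = -800 (n = -8*(-10)² = -8*100 = -800)
(n/J(19, -6) + 760/304)*(-384 + 176) = (-800/29 + 760/304)*(-384 + 176) = (-800*1/29 + 760*(1/304))*(-208) = (-800/29 + 5/2)*(-208) = -1455/58*(-208) = 151320/29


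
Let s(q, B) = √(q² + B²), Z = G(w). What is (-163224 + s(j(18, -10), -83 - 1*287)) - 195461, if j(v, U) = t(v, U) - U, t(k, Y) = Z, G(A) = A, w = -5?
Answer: -358685 + 5*√5477 ≈ -3.5832e+5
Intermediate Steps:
Z = -5
t(k, Y) = -5
j(v, U) = -5 - U
s(q, B) = √(B² + q²)
(-163224 + s(j(18, -10), -83 - 1*287)) - 195461 = (-163224 + √((-83 - 1*287)² + (-5 - 1*(-10))²)) - 195461 = (-163224 + √((-83 - 287)² + (-5 + 10)²)) - 195461 = (-163224 + √((-370)² + 5²)) - 195461 = (-163224 + √(136900 + 25)) - 195461 = (-163224 + √136925) - 195461 = (-163224 + 5*√5477) - 195461 = -358685 + 5*√5477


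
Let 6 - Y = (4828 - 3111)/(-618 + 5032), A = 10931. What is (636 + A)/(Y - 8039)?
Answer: -51056738/35459379 ≈ -1.4399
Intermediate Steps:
Y = 24767/4414 (Y = 6 - (4828 - 3111)/(-618 + 5032) = 6 - 1717/4414 = 24767/4414 ≈ 5.6110)
(636 + A)/(Y - 8039) = (636 + 10931)/(24767/4414 - 8039) = 11567/(-35459379/4414) = 11567*(-4414/35459379) = -51056738/35459379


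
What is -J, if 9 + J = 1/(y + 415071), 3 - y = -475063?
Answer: 8011232/890137 ≈ 9.0000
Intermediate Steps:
y = 475066 (y = 3 - 1*(-475063) = 3 + 475063 = 475066)
J = -8011232/890137 (J = -9 + 1/(475066 + 415071) = -9 + 1/890137 = -8011232/890137 ≈ -9.0000)
-J = -1*(-8011232/890137) = 8011232/890137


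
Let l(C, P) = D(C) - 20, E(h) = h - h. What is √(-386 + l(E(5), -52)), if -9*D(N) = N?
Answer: I*√406 ≈ 20.149*I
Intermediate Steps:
D(N) = -N/9
E(h) = 0
l(C, P) = -20 - C/9 (l(C, P) = -C/9 - 20 = -20 - C/9)
√(-386 + l(E(5), -52)) = √(-386 + (-20 - ⅑*0)) = √(-386 + (-20 + 0)) = √(-386 - 20) = √(-406) = I*√406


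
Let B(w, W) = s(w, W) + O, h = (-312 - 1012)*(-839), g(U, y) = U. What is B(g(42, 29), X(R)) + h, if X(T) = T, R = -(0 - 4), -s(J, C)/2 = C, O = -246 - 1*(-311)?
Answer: 1110893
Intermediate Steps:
O = 65 (O = -246 + 311 = 65)
s(J, C) = -2*C
h = 1110836 (h = -1324*(-839) = 1110836)
R = 4 (R = -1*(-4) = 4)
B(w, W) = 65 - 2*W (B(w, W) = -2*W + 65 = 65 - 2*W)
B(g(42, 29), X(R)) + h = (65 - 2*4) + 1110836 = (65 - 8) + 1110836 = 57 + 1110836 = 1110893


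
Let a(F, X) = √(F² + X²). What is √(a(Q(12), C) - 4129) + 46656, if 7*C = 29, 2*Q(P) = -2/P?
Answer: 46656 + √(-7283556 + 21*√121153)/42 ≈ 46656.0 + 64.225*I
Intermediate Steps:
Q(P) = -1/P (Q(P) = (-2/P)/2 = -1/P)
C = 29/7 (C = (⅐)*29 = 29/7 ≈ 4.1429)
√(a(Q(12), C) - 4129) + 46656 = √(√((-1/12)² + (29/7)²) - 4129) + 46656 = √(√((-1*1/12)² + 841/49) - 4129) + 46656 = √(√((-1/12)² + 841/49) - 4129) + 46656 = √(√(1/144 + 841/49) - 4129) + 46656 = √(√(121153/7056) - 4129) + 46656 = √(√121153/84 - 4129) + 46656 = √(-4129 + √121153/84) + 46656 = 46656 + √(-4129 + √121153/84)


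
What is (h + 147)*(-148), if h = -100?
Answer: -6956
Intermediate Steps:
(h + 147)*(-148) = (-100 + 147)*(-148) = 47*(-148) = -6956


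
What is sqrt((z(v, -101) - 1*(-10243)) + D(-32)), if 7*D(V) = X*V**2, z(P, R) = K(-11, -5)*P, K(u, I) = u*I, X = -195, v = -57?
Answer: 2*I*sqrt(262367)/7 ≈ 146.35*I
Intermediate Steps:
K(u, I) = I*u
z(P, R) = 55*P (z(P, R) = (-5*(-11))*P = 55*P)
D(V) = -195*V**2/7 (D(V) = (-195*V**2)/7 = -195*V**2/7)
sqrt((z(v, -101) - 1*(-10243)) + D(-32)) = sqrt((55*(-57) - 1*(-10243)) - 195/7*(-32)**2) = sqrt((-3135 + 10243) - 195/7*1024) = sqrt(7108 - 199680/7) = sqrt(-149924/7) = 2*I*sqrt(262367)/7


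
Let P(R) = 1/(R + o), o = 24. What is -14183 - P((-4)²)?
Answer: -567321/40 ≈ -14183.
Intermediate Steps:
P(R) = 1/(24 + R) (P(R) = 1/(R + 24) = 1/(24 + R))
-14183 - P((-4)²) = -14183 - 1/(24 + (-4)²) = -14183 - 1/(24 + 16) = -14183 - 1/40 = -567321/40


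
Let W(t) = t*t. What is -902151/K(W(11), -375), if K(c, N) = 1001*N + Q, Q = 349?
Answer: 902151/375026 ≈ 2.4056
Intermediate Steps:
W(t) = t**2
K(c, N) = 349 + 1001*N (K(c, N) = 1001*N + 349 = 349 + 1001*N)
-902151/K(W(11), -375) = -902151/(349 + 1001*(-375)) = -902151/(349 - 375375) = -902151/(-375026) = -902151*(-1/375026) = 902151/375026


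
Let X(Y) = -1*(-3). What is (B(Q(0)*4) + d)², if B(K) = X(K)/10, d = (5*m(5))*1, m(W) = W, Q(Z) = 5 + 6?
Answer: 64009/100 ≈ 640.09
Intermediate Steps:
Q(Z) = 11
X(Y) = 3
d = 25 (d = (5*5)*1 = 25*1 = 25)
B(K) = 3/10
(B(Q(0)*4) + d)² = (3/10 + 25)² = (253/10)² = 64009/100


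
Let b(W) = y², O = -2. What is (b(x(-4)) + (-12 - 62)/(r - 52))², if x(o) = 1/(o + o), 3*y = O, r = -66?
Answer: 323761/281961 ≈ 1.1482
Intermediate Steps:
y = -⅔ (y = (⅓)*(-2) = -⅔ ≈ -0.66667)
x(o) = 1/(2*o)
b(W) = 4/9 (b(W) = (-⅔)² = 4/9)
(b(x(-4)) + (-12 - 62)/(r - 52))² = (4/9 + (-12 - 62)/(-66 - 52))² = (4/9 - 74/(-118))² = (4/9 - 74*(-1/118))² = (4/9 + 37/59)² = (569/531)² = 323761/281961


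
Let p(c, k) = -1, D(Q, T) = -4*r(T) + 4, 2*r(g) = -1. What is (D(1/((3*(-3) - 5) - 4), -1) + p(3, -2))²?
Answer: 25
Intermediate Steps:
r(g) = -½ (r(g) = (½)*(-1) = -½)
D(Q, T) = 6 (D(Q, T) = -4*(-½) + 4 = 2 + 4 = 6)
(D(1/((3*(-3) - 5) - 4), -1) + p(3, -2))² = (6 - 1)² = 5² = 25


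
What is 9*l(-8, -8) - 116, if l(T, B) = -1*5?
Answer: -161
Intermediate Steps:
l(T, B) = -5
9*l(-8, -8) - 116 = 9*(-5) - 116 = -45 - 116 = -161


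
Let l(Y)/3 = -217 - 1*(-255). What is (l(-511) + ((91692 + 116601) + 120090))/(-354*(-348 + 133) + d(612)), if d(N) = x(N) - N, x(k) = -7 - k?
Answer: 328497/74879 ≈ 4.3870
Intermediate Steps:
l(Y) = 114 (l(Y) = 3*(-217 - 1*(-255)) = 3*(-217 + 255) = 3*38 = 114)
d(N) = -7 - 2*N (d(N) = (-7 - N) - N = -7 - 2*N)
(l(-511) + ((91692 + 116601) + 120090))/(-354*(-348 + 133) + d(612)) = (114 + ((91692 + 116601) + 120090))/(-354*(-348 + 133) + (-7 - 2*612)) = (114 + (208293 + 120090))/(-354*(-215) + (-7 - 1224)) = (114 + 328383)/(76110 - 1231) = 328497/74879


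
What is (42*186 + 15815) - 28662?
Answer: -5035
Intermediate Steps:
(42*186 + 15815) - 28662 = (7812 + 15815) - 28662 = 23627 - 28662 = -5035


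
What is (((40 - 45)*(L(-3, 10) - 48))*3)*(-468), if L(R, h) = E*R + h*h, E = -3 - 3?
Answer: 491400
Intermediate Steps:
E = -6
L(R, h) = h**2 - 6*R (L(R, h) = -6*R + h*h = -6*R + h**2 = h**2 - 6*R)
(((40 - 45)*(L(-3, 10) - 48))*3)*(-468) = (((40 - 45)*((10**2 - 6*(-3)) - 48))*3)*(-468) = (-5*((100 + 18) - 48)*3)*(-468) = (-5*(118 - 48)*3)*(-468) = (-5*70*3)*(-468) = -350*3*(-468) = -1050*(-468) = 491400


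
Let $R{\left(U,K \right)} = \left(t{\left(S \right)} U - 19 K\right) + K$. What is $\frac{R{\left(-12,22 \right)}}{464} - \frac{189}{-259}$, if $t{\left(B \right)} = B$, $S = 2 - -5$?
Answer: $- \frac{327}{1073} \approx -0.30475$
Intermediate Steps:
$S = 7$ ($S = 2 + 5 = 7$)
$R{\left(U,K \right)} = - 18 K + 7 U$ ($R{\left(U,K \right)} = \left(7 U - 19 K\right) + K = \left(- 19 K + 7 U\right) + K = - 18 K + 7 U$)
$\frac{R{\left(-12,22 \right)}}{464} - \frac{189}{-259} = \frac{\left(-18\right) 22 + 7 \left(-12\right)}{464} - \frac{189}{-259} = \left(-396 - 84\right) \frac{1}{464} - - \frac{27}{37} = \left(-480\right) \frac{1}{464} + \frac{27}{37} = - \frac{30}{29} + \frac{27}{37} = - \frac{327}{1073}$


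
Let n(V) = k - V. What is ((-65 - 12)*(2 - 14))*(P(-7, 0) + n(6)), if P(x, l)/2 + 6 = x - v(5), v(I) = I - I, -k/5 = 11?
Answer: -80388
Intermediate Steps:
k = -55 (k = -5*11 = -55)
v(I) = 0
n(V) = -55 - V
P(x, l) = -12 + 2*x (P(x, l) = -12 + 2*(x - 1*0) = -12 + 2*(x + 0) = -12 + 2*x)
((-65 - 12)*(2 - 14))*(P(-7, 0) + n(6)) = ((-65 - 12)*(2 - 14))*((-12 + 2*(-7)) + (-55 - 1*6)) = (-77*(-12))*((-12 - 14) + (-55 - 6)) = 924*(-26 - 61) = 924*(-87) = -80388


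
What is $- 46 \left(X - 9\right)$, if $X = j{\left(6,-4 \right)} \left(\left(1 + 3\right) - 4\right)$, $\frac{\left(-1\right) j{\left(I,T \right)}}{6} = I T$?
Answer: $414$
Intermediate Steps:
$j{\left(I,T \right)} = - 6 I T$
$X = 0$ ($X = \left(-6\right) 6 \left(-4\right) \left(\left(1 + 3\right) - 4\right) = 144 \left(4 - 4\right) = 144 \cdot 0 = 0$)
$- 46 \left(X - 9\right) = - 46 \left(0 - 9\right) = \left(-46\right) \left(-9\right) = 414$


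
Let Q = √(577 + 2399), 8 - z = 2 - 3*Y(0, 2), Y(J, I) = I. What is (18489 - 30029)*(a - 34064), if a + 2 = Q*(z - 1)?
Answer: 393121640 - 507760*√186 ≈ 3.8620e+8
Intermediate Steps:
z = 12 (z = 8 - (2 - 3*2) = 8 - (2 - 6) = 8 - 1*(-4) = 8 + 4 = 12)
Q = 4*√186 (Q = √2976 = 4*√186 ≈ 54.553)
a = -2 + 44*√186 (a = -2 + (4*√186)*(12 - 1) = -2 + (4*√186)*11 = -2 + 44*√186 ≈ 598.08)
(18489 - 30029)*(a - 34064) = (18489 - 30029)*((-2 + 44*√186) - 34064) = -11540*(-34066 + 44*√186) = 393121640 - 507760*√186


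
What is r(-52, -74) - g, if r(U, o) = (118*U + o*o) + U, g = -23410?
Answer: 22698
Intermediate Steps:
r(U, o) = o**2 + 119*U (r(U, o) = (118*U + o**2) + U = (o**2 + 118*U) + U = o**2 + 119*U)
r(-52, -74) - g = ((-74)**2 + 119*(-52)) - 1*(-23410) = (5476 - 6188) + 23410 = -712 + 23410 = 22698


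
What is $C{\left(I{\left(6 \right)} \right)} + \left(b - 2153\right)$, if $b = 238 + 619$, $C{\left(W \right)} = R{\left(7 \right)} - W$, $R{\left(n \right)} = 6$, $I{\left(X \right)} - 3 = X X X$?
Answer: $-1509$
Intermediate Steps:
$I{\left(X \right)} = 3 + X^{3}$ ($I{\left(X \right)} = 3 + X X X = 3 + X^{2} X = 3 + X^{3}$)
$C{\left(W \right)} = 6 - W$
$b = 857$
$C{\left(I{\left(6 \right)} \right)} + \left(b - 2153\right) = \left(6 - \left(3 + 6^{3}\right)\right) + \left(857 - 2153\right) = \left(6 - \left(3 + 216\right)\right) - 1296 = \left(6 - 219\right) - 1296 = -213 - 1296 = -1509$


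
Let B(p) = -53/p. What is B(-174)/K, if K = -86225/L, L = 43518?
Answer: -384409/2500525 ≈ -0.15373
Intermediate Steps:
K = -86225/43518 ≈ -1.9814
B(-174)/K = (-53/(-174))/(-86225/43518) = -53*(-1/174)*(-43518/86225) = (53/174)*(-43518/86225) = -384409/2500525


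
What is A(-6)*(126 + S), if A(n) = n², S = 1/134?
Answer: 303930/67 ≈ 4536.3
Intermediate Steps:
S = 1/134 ≈ 0.0074627
A(-6)*(126 + S) = (-6)²*(126 + 1/134) = 36*(16885/134) = 303930/67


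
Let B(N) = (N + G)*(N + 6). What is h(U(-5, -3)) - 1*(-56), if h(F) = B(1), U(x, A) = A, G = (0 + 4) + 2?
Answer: 105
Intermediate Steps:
G = 6 (G = 4 + 2 = 6)
B(N) = (6 + N)² (B(N) = (N + 6)*(N + 6) = (6 + N)*(6 + N) = (6 + N)²)
h(F) = 49 (h(F) = 36 + 1² + 12*1 = 36 + 1 + 12 = 49)
h(U(-5, -3)) - 1*(-56) = 49 - 1*(-56) = 49 + 56 = 105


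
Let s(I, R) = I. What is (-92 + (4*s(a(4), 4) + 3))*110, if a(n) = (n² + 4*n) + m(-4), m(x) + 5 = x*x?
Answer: 9130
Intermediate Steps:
m(x) = -5 + x² (m(x) = -5 + x*x = -5 + x²)
a(n) = 11 + n² + 4*n (a(n) = (n² + 4*n) + (-5 + (-4)²) = (n² + 4*n) + (-5 + 16) = (n² + 4*n) + 11 = 11 + n² + 4*n)
(-92 + (4*s(a(4), 4) + 3))*110 = (-92 + (4*(11 + 4² + 4*4) + 3))*110 = (-92 + (4*(11 + 16 + 16) + 3))*110 = (-92 + (4*43 + 3))*110 = (-92 + (172 + 3))*110 = (-92 + 175)*110 = 83*110 = 9130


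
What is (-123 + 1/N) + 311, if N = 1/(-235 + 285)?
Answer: 238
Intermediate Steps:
N = 1/50 ≈ 0.020000
(-123 + 1/N) + 311 = (-123 + 1/(1/50)) + 311 = (-123 + 50) + 311 = -73 + 311 = 238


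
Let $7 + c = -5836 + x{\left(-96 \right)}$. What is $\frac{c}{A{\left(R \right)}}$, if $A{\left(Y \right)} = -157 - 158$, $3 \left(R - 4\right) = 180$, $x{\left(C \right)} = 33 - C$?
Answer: $\frac{5714}{315} \approx 18.14$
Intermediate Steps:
$R = 64$ ($R = 4 + \frac{1}{3} \cdot 180 = 4 + 60 = 64$)
$A{\left(Y \right)} = -315$
$c = -5714$ ($c = -7 + \left(-5836 + \left(33 - -96\right)\right) = -7 + \left(-5836 + \left(33 + 96\right)\right) = -7 + \left(-5836 + 129\right) = -7 - 5707 = -5714$)
$\frac{c}{A{\left(R \right)}} = - \frac{5714}{-315} = \left(-5714\right) \left(- \frac{1}{315}\right) = \frac{5714}{315}$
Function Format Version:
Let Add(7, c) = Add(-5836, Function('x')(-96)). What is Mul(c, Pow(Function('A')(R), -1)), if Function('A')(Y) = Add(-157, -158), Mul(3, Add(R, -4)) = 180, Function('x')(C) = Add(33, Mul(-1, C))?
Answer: Rational(5714, 315) ≈ 18.140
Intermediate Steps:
R = 64 (R = Add(4, Mul(Rational(1, 3), 180)) = Add(4, 60) = 64)
Function('A')(Y) = -315
c = -5714 (c = Add(-7, Add(-5836, Add(33, Mul(-1, -96)))) = Add(-7, Add(-5836, Add(33, 96))) = Add(-7, Add(-5836, 129)) = Add(-7, -5707) = -5714)
Mul(c, Pow(Function('A')(R), -1)) = Mul(-5714, Pow(-315, -1)) = Mul(-5714, Rational(-1, 315)) = Rational(5714, 315)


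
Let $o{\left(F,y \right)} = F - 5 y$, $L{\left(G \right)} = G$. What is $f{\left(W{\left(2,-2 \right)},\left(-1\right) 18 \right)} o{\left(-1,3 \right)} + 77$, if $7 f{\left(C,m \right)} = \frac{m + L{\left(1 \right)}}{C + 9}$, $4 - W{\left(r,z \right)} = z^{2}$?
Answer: $\frac{5123}{63} \approx 81.318$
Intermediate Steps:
$W{\left(r,z \right)} = 4 - z^{2}$
$f{\left(C,m \right)} = \frac{1 + m}{7 \left(9 + C\right)}$ ($f{\left(C,m \right)} = \frac{\left(m + 1\right) \frac{1}{C + 9}}{7} = \frac{\left(1 + m\right) \frac{1}{9 + C}}{7} = \frac{\frac{1}{9 + C} \left(1 + m\right)}{7} = \frac{1 + m}{7 \left(9 + C\right)}$)
$f{\left(W{\left(2,-2 \right)},\left(-1\right) 18 \right)} o{\left(-1,3 \right)} + 77 = \frac{1 - 18}{7 \left(9 + \left(4 - \left(-2\right)^{2}\right)\right)} \left(-1 - 15\right) + 77 = \frac{1 - 18}{7 \left(9 + \left(4 - 4\right)\right)} \left(-1 - 15\right) + 77 = \frac{1}{7} \frac{1}{9 + \left(4 - 4\right)} \left(-17\right) \left(-16\right) + 77 = \frac{1}{7} \frac{1}{9 + 0} \left(-17\right) \left(-16\right) + 77 = \frac{1}{7} \cdot \frac{1}{9} \left(-17\right) \left(-16\right) + 77 = \left(- \frac{17}{63}\right) \left(-16\right) + 77 = \frac{272}{63} + 77 = \frac{5123}{63}$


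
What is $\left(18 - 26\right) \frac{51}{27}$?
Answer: $- \frac{136}{9} \approx -15.111$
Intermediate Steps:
$\left(18 - 26\right) \frac{51}{27} = - 8 \cdot 51 \cdot \frac{1}{27} = \left(-8\right) \frac{17}{9} = - \frac{136}{9}$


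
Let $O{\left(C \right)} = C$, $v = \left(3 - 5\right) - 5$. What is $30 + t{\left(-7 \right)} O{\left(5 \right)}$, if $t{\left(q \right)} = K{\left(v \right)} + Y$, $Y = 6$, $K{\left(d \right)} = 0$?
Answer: $60$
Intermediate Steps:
$v = -7$ ($v = -2 - 5 = -7$)
$t{\left(q \right)} = 6$ ($t{\left(q \right)} = 0 + 6 = 6$)
$30 + t{\left(-7 \right)} O{\left(5 \right)} = 30 + 6 \cdot 5 = 30 + 30 = 60$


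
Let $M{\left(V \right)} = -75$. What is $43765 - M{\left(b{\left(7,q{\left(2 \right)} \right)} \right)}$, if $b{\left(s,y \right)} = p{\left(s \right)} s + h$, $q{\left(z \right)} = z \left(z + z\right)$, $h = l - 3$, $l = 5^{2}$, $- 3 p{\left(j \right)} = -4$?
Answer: $43840$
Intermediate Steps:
$p{\left(j \right)} = \frac{4}{3}$ ($p{\left(j \right)} = \left(- \frac{1}{3}\right) \left(-4\right) = \frac{4}{3}$)
$l = 25$
$h = 22$ ($h = 25 - 3 = 22$)
$q{\left(z \right)} = 2 z^{2}$ ($q{\left(z \right)} = z 2 z = 2 z^{2}$)
$b{\left(s,y \right)} = 22 + \frac{4 s}{3}$ ($b{\left(s,y \right)} = \frac{4 s}{3} + 22 = 22 + \frac{4 s}{3}$)
$43765 - M{\left(b{\left(7,q{\left(2 \right)} \right)} \right)} = 43765 - -75 = 43765 + 75 = 43840$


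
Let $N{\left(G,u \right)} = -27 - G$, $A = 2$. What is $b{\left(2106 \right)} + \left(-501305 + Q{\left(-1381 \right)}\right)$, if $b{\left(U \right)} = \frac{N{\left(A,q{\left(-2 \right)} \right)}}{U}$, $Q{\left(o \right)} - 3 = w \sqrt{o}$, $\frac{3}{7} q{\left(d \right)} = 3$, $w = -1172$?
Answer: $- \frac{1055742041}{2106} - 1172 i \sqrt{1381} \approx -5.013 \cdot 10^{5} - 43554.0 i$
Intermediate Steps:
$q{\left(d \right)} = 7$ ($q{\left(d \right)} = \frac{7}{3} \cdot 3 = 7$)
$Q{\left(o \right)} = 3 - 1172 \sqrt{o}$
$b{\left(U \right)} = - \frac{29}{U}$ ($b{\left(U \right)} = \frac{-27 - 2}{U} = - \frac{29}{U}$)
$b{\left(2106 \right)} + \left(-501305 + Q{\left(-1381 \right)}\right) = - \frac{29}{2106} - \left(501302 + 1172 i \sqrt{1381}\right) = - \frac{1055742041}{2106} - 1172 i \sqrt{1381}$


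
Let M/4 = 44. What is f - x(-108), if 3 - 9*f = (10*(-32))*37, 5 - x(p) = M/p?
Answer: 35350/27 ≈ 1309.3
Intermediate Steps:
M = 176 (M = 4*44 = 176)
x(p) = 5 - 176/p
f = 11843/9 (f = 1/3 - 10*(-32)*37/9 = 1/3 - (-320)*37/9 = 1/3 - 1/9*(-11840) = 1/3 + 11840/9 = 11843/9 ≈ 1315.9)
f - x(-108) = 11843/9 - (5 - 176/(-108)) = 11843/9 - (5 - 176*(-1/108)) = 11843/9 - (5 + 44/27) = 11843/9 - 1*179/27 = 11843/9 - 179/27 = 35350/27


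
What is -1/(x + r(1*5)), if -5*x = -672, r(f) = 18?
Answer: -5/762 ≈ -0.0065617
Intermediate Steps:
x = 672/5 (x = -⅕*(-672) = 672/5 ≈ 134.40)
-1/(x + r(1*5)) = -1/(672/5 + 18) = -1/762/5 = -1*5/762 = -5/762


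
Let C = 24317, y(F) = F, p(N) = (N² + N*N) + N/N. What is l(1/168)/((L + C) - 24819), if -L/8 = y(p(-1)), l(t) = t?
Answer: -1/88368 ≈ -1.1316e-5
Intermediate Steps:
p(N) = 1 + 2*N² (p(N) = (N² + N²) + 1 = 2*N² + 1 = 1 + 2*N²)
L = -24 (L = -8*(1 + 2*(-1)²) = -8*(1 + 2*1) = -8*(1 + 2) = -8*3 = -24)
l(1/168)/((L + C) - 24819) = 1/(168*((-24 + 24317) - 24819)) = 1/(168*(24293 - 24819)) = (1/168)/(-526) = (1/168)*(-1/526) = -1/88368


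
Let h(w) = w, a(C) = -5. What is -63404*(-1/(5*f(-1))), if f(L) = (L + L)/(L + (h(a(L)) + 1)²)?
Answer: -95106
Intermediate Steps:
f(L) = 2*L/(16 + L) (f(L) = (L + L)/(L + (-5 + 1)²) = (2*L)/(L + (-4)²) = (2*L)/(L + 16) = (2*L)/(16 + L) = 2*L/(16 + L))
-63404*(-1/(5*f(-1))) = -63404/((2*(-1)/(16 - 1))*(-5)) = -63404/((2*(-1)/15)*(-5)) = -63404/((2*(-1)*(1/15))*(-5)) = -63404/((-2/15*(-5))) = -63404/⅔ = -63404*3/2 = -95106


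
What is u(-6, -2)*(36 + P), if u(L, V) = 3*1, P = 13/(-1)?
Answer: 69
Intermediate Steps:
P = -13 (P = 13*(-1) = -13)
u(L, V) = 3
u(-6, -2)*(36 + P) = 3*(36 - 13) = 3*23 = 69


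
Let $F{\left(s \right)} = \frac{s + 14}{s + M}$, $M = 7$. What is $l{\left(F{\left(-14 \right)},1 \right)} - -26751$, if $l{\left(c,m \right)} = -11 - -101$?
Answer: $26841$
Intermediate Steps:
$F{\left(s \right)} = \frac{14 + s}{7 + s}$ ($F{\left(s \right)} = \frac{s + 14}{s + 7} = \frac{14 + s}{7 + s}$)
$l{\left(c,m \right)} = 90$ ($l{\left(c,m \right)} = -11 + 101 = 90$)
$l{\left(F{\left(-14 \right)},1 \right)} - -26751 = 90 - -26751 = 90 + 26751 = 26841$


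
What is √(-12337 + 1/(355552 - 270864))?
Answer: I*√5530104460515/21172 ≈ 111.07*I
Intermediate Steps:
√(-12337 + 1/(355552 - 270864)) = √(-12337 + 1/84688) = √(-1044795855/84688) = I*√5530104460515/21172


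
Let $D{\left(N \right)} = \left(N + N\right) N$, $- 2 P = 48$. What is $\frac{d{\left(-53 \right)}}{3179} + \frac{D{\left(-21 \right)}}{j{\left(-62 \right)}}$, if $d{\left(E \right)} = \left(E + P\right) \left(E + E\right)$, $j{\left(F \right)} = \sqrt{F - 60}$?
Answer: $\frac{742}{289} - \frac{441 i \sqrt{122}}{61} \approx 2.5675 - 79.853 i$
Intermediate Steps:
$P = -24$ ($P = \left(- \frac{1}{2}\right) 48 = -24$)
$D{\left(N \right)} = 2 N^{2}$ ($D{\left(N \right)} = 2 N N = 2 N^{2}$)
$j{\left(F \right)} = \sqrt{-60 + F}$
$d{\left(E \right)} = 2 E \left(-24 + E\right)$ ($d{\left(E \right)} = \left(E - 24\right) \left(E + E\right) = \left(-24 + E\right) 2 E = 2 E \left(-24 + E\right)$)
$\frac{d{\left(-53 \right)}}{3179} + \frac{D{\left(-21 \right)}}{j{\left(-62 \right)}} = \frac{2 \left(-53\right) \left(-24 - 53\right)}{3179} + \frac{2 \left(-21\right)^{2}}{\sqrt{-60 - 62}} = 2 \left(-53\right) \left(-77\right) \frac{1}{3179} + \frac{2 \cdot 441}{\sqrt{-122}} = 8162 \cdot \frac{1}{3179} + \frac{882}{i \sqrt{122}} = \frac{742}{289} + 882 \left(- \frac{i \sqrt{122}}{122}\right) = \frac{742}{289} - \frac{441 i \sqrt{122}}{61}$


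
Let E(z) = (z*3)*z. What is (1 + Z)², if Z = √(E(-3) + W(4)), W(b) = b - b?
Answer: 28 + 6*√3 ≈ 38.392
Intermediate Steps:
W(b) = 0
E(z) = 3*z² (E(z) = (3*z)*z = 3*z²)
Z = 3*√3 (Z = √(3*(-3)² + 0) = √(3*9 + 0) = √(27 + 0) = √27 = 3*√3 ≈ 5.1962)
(1 + Z)² = (1 + 3*√3)²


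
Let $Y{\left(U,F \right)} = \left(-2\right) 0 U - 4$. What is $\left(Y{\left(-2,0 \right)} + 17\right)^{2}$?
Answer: $169$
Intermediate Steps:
$Y{\left(U,F \right)} = -4$ ($Y{\left(U,F \right)} = 0 U - 4 = 0 - 4 = -4$)
$\left(Y{\left(-2,0 \right)} + 17\right)^{2} = \left(-4 + 17\right)^{2} = 13^{2} = 169$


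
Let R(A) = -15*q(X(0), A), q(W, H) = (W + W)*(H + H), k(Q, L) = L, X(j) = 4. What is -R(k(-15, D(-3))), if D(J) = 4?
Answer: 960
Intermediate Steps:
q(W, H) = 4*H*W (q(W, H) = (2*W)*(2*H) = 4*H*W)
R(A) = -240*A (R(A) = -60*A*4 = -240*A)
-R(k(-15, D(-3))) = -(-240)*4 = -1*(-960) = 960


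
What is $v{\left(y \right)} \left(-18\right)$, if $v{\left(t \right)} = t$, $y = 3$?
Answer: $-54$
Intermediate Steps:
$v{\left(y \right)} \left(-18\right) = 3 \left(-18\right) = -54$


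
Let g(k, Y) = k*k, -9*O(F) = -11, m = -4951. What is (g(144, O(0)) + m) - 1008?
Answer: 14777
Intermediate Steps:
O(F) = 11/9 (O(F) = -⅑*(-11) = 11/9)
g(k, Y) = k²
(g(144, O(0)) + m) - 1008 = (144² - 4951) - 1008 = (20736 - 4951) - 1008 = 15785 - 1008 = 14777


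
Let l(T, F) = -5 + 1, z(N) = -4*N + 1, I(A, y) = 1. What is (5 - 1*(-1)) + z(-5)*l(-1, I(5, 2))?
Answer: -78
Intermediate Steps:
z(N) = 1 - 4*N
l(T, F) = -4
(5 - 1*(-1)) + z(-5)*l(-1, I(5, 2)) = (5 - 1*(-1)) + (1 - 4*(-5))*(-4) = (5 + 1) + (1 + 20)*(-4) = 6 + 21*(-4) = 6 - 84 = -78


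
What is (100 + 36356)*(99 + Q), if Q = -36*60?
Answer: -75135816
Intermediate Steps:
Q = -2160
(100 + 36356)*(99 + Q) = (100 + 36356)*(99 - 2160) = 36456*(-2061) = -75135816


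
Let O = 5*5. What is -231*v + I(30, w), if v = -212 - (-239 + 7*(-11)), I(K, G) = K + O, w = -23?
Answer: -23969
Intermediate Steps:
O = 25
I(K, G) = 25 + K (I(K, G) = K + 25 = 25 + K)
v = 104 (v = -212 - (-239 - 77) = -212 - 1*(-316) = -212 + 316 = 104)
-231*v + I(30, w) = -231*104 + (25 + 30) = -24024 + 55 = -23969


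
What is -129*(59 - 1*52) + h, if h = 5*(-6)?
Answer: -933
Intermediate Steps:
h = -30
-129*(59 - 1*52) + h = -129*(59 - 1*52) - 30 = -129*(59 - 52) - 30 = -129*7 - 30 = -903 - 30 = -933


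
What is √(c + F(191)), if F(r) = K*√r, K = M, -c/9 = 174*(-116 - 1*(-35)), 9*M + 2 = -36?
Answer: √(1141614 - 38*√191)/3 ≈ 356.07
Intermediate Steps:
M = -38/9 (M = -2/9 + (⅑)*(-36) = -2/9 - 4 = -38/9 ≈ -4.2222)
c = 126846 (c = -1566*(-116 - 1*(-35)) = -1566*(-116 + 35) = -1566*(-81) = -9*(-14094) = 126846)
K = -38/9 ≈ -4.2222
F(r) = -38*√r/9
√(c + F(191)) = √(126846 - 38*√191/9)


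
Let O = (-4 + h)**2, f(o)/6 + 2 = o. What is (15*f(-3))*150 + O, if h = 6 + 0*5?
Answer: -67496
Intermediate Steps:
h = 6 (h = 6 + 0 = 6)
f(o) = -12 + 6*o
O = 4 (O = (-4 + 6)**2 = 2**2 = 4)
(15*f(-3))*150 + O = (15*(-12 + 6*(-3)))*150 + 4 = (15*(-12 - 18))*150 + 4 = (15*(-30))*150 + 4 = -450*150 + 4 = -67500 + 4 = -67496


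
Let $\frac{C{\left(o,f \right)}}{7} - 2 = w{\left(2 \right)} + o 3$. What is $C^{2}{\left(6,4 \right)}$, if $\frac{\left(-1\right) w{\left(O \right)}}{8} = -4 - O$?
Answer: $226576$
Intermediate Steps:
$w{\left(O \right)} = 32 + 8 O$ ($w{\left(O \right)} = - 8 \left(-4 - O\right) = 32 + 8 O$)
$C{\left(o,f \right)} = 350 + 21 o$ ($C{\left(o,f \right)} = 14 + 7 \left(\left(32 + 8 \cdot 2\right) + o 3\right) = 14 + 7 \left(\left(32 + 16\right) + 3 o\right) = 14 + 7 \left(48 + 3 o\right) = 14 + \left(336 + 21 o\right) = 350 + 21 o$)
$C^{2}{\left(6,4 \right)} = \left(350 + 21 \cdot 6\right)^{2} = \left(350 + 126\right)^{2} = 476^{2} = 226576$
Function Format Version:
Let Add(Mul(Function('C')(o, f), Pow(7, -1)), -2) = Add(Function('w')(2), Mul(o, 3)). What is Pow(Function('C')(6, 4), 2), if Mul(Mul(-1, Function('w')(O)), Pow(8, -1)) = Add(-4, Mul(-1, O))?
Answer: 226576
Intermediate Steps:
Function('w')(O) = Add(32, Mul(8, O)) (Function('w')(O) = Mul(-8, Add(-4, Mul(-1, O))) = Add(32, Mul(8, O)))
Function('C')(o, f) = Add(350, Mul(21, o)) (Function('C')(o, f) = Add(14, Mul(7, Add(Add(32, Mul(8, 2)), Mul(o, 3)))) = Add(14, Mul(7, Add(Add(32, 16), Mul(3, o)))) = Add(14, Mul(7, Add(48, Mul(3, o)))) = Add(14, Add(336, Mul(21, o))) = Add(350, Mul(21, o)))
Pow(Function('C')(6, 4), 2) = Pow(Add(350, Mul(21, 6)), 2) = Pow(Add(350, 126), 2) = Pow(476, 2) = 226576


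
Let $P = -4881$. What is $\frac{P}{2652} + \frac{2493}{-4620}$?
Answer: $- \frac{405023}{170170} \approx -2.3801$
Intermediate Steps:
$\frac{P}{2652} + \frac{2493}{-4620} = - \frac{4881}{2652} + \frac{2493}{-4620} = \left(-4881\right) \frac{1}{2652} + 2493 \left(- \frac{1}{4620}\right) = - \frac{1627}{884} - \frac{831}{1540} = - \frac{405023}{170170}$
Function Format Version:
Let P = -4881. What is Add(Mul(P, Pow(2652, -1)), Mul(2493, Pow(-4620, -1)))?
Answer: Rational(-405023, 170170) ≈ -2.3801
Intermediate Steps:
Add(Mul(P, Pow(2652, -1)), Mul(2493, Pow(-4620, -1))) = Add(Mul(-4881, Pow(2652, -1)), Mul(2493, Pow(-4620, -1))) = Add(Mul(-4881, Rational(1, 2652)), Mul(2493, Rational(-1, 4620))) = Add(Rational(-1627, 884), Rational(-831, 1540)) = Rational(-405023, 170170)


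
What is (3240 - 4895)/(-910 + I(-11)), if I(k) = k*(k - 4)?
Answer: 331/149 ≈ 2.2215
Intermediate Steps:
I(k) = k*(-4 + k)
(3240 - 4895)/(-910 + I(-11)) = (3240 - 4895)/(-910 - 11*(-4 - 11)) = -1655/(-910 - 11*(-15)) = -1655/(-910 + 165) = -1655/(-745) = -1655*(-1/745) = 331/149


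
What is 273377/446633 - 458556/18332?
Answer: -49948673696/2046919039 ≈ -24.402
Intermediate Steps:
273377/446633 - 458556/18332 = 273377*(1/446633) - 458556*1/18332 = 273377/446633 - 114639/4583 = -49948673696/2046919039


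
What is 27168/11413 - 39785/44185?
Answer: 149270375/100856681 ≈ 1.4800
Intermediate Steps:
27168/11413 - 39785/44185 = 27168*(1/11413) - 39785*1/44185 = 27168/11413 - 7957/8837 = 149270375/100856681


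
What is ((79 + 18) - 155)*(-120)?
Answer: 6960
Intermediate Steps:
((79 + 18) - 155)*(-120) = (97 - 155)*(-120) = -58*(-120) = 6960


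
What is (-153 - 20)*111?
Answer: -19203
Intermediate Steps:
(-153 - 20)*111 = -173*111 = -19203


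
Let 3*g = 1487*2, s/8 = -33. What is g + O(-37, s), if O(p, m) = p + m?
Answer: 2071/3 ≈ 690.33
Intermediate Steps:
s = -264 (s = 8*(-33) = -264)
O(p, m) = m + p
g = 2974/3 (g = (1487*2)/3 = (⅓)*2974 = 2974/3 ≈ 991.33)
g + O(-37, s) = 2974/3 + (-264 - 37) = 2974/3 - 301 = 2071/3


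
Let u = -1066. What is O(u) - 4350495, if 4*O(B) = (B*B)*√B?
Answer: -4350495 + 284089*I*√1066 ≈ -4.3505e+6 + 9.2754e+6*I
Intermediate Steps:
O(B) = B^(5/2)/4 (O(B) = ((B*B)*√B)/4 = (B²*√B)/4 = B^(5/2)/4)
O(u) - 4350495 = (-1066)^(5/2)/4 - 4350495 = (1136356*I*√1066)/4 - 4350495 = 284089*I*√1066 - 4350495 = -4350495 + 284089*I*√1066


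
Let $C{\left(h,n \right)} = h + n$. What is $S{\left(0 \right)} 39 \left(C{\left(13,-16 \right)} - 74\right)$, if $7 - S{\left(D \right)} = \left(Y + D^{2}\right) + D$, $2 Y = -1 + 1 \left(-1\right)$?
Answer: $-24024$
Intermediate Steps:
$Y = -1$ ($Y = \frac{-1 + 1 \left(-1\right)}{2} = \frac{-1 - 1}{2} = \frac{1}{2} \left(-2\right) = -1$)
$S{\left(D \right)} = 8 - D - D^{2}$ ($S{\left(D \right)} = 7 - \left(\left(-1 + D^{2}\right) + D\right) = 7 - \left(-1 + D + D^{2}\right) = 8 - D - D^{2}$)
$S{\left(0 \right)} 39 \left(C{\left(13,-16 \right)} - 74\right) = \left(8 - 0 - 0^{2}\right) 39 \left(\left(13 - 16\right) - 74\right) = \left(8 + 0 - 0\right) 39 \left(-3 - 74\right) = \left(8 + 0 + 0\right) 39 \left(-77\right) = 8 \cdot 39 \left(-77\right) = 312 \left(-77\right) = -24024$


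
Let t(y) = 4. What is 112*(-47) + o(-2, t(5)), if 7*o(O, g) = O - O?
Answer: -5264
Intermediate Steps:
o(O, g) = 0 (o(O, g) = (O - O)/7 = (⅐)*0 = 0)
112*(-47) + o(-2, t(5)) = 112*(-47) + 0 = -5264 + 0 = -5264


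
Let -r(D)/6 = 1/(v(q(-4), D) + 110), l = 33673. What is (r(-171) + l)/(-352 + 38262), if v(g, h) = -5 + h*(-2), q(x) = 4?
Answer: 1003455/1129718 ≈ 0.88824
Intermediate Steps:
v(g, h) = -5 - 2*h
r(D) = -6/(105 - 2*D) (r(D) = -6/((-5 - 2*D) + 110) = -6/(105 - 2*D))
(r(-171) + l)/(-352 + 38262) = (6/(-105 + 2*(-171)) + 33673)/(-352 + 38262) = (6/(-105 - 342) + 33673)/37910 = (6/(-447) + 33673)*(1/37910) = (6*(-1/447) + 33673)*(1/37910) = (-2/149 + 33673)*(1/37910) = (5017275/149)*(1/37910) = 1003455/1129718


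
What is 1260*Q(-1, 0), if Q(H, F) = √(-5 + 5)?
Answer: 0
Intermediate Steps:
Q(H, F) = 0 (Q(H, F) = √0 = 0)
1260*Q(-1, 0) = 1260*0 = 0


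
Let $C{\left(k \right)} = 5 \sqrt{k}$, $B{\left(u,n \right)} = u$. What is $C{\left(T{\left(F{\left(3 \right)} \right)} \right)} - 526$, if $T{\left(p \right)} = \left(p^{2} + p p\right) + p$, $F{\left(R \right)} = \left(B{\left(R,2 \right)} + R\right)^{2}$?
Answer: $-526 + 30 \sqrt{73} \approx -269.68$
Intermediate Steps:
$F{\left(R \right)} = 4 R^{2}$ ($F{\left(R \right)} = \left(R + R\right)^{2} = \left(2 R\right)^{2} = 4 R^{2}$)
$T{\left(p \right)} = p + 2 p^{2}$ ($T{\left(p \right)} = \left(p^{2} + p^{2}\right) + p = 2 p^{2} + p = p + 2 p^{2}$)
$C{\left(T{\left(F{\left(3 \right)} \right)} \right)} - 526 = 5 \sqrt{4 \cdot 3^{2} \left(1 + 2 \cdot 4 \cdot 3^{2}\right)} - 526 = 5 \sqrt{4 \cdot 9 \left(1 + 2 \cdot 4 \cdot 9\right)} - 526 = 5 \sqrt{36 \left(1 + 2 \cdot 36\right)} - 526 = 5 \sqrt{36 \left(1 + 72\right)} - 526 = 5 \sqrt{36 \cdot 73} - 526 = 5 \sqrt{2628} - 526 = 5 \cdot 6 \sqrt{73} - 526 = 30 \sqrt{73} - 526 = -526 + 30 \sqrt{73}$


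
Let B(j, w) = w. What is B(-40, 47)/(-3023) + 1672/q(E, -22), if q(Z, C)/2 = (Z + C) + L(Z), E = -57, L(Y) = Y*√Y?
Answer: 3*(-893*√57 + 843647*I)/(3023*(-79*I + 57*√57)) ≈ -0.36054 + 1.8793*I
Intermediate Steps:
L(Y) = Y^(3/2)
q(Z, C) = 2*C + 2*Z + 2*Z^(3/2) (q(Z, C) = 2*((Z + C) + Z^(3/2)) = 2*((C + Z) + Z^(3/2)) = 2*(C + Z + Z^(3/2)) = 2*C + 2*Z + 2*Z^(3/2))
B(-40, 47)/(-3023) + 1672/q(E, -22) = 47/(-3023) + 1672/(2*(-22) + 2*(-57) + 2*(-57)^(3/2)) = 47*(-1/3023) + 1672/(-44 - 114 + 2*(-57*I*√57)) = -47/3023 + 1672/(-44 - 114 - 114*I*√57) = -47/3023 + 1672/(-158 - 114*I*√57)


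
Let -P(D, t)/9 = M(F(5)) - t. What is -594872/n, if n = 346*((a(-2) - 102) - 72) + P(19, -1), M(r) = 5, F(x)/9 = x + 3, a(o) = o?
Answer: 244/25 ≈ 9.7600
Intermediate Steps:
F(x) = 27 + 9*x (F(x) = 9*(x + 3) = 9*(3 + x) = 27 + 9*x)
P(D, t) = -45 + 9*t (P(D, t) = -9*(5 - t) = -45 + 9*t)
n = -60950 (n = 346*((-2 - 102) - 72) + (-45 + 9*(-1)) = 346*(-104 - 72) + (-45 - 9) = 346*(-176) - 54 = -60896 - 54 = -60950)
-594872/n = -594872/(-60950) = -594872*(-1/60950) = 244/25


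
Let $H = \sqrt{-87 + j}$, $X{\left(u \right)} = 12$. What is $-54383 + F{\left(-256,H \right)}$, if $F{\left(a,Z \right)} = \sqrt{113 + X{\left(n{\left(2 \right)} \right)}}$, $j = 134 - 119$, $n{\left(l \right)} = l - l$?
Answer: $-54383 + 5 \sqrt{5} \approx -54372.0$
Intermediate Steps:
$n{\left(l \right)} = 0$
$j = 15$
$H = 6 i \sqrt{2}$ ($H = \sqrt{-87 + 15} = \sqrt{-72} = 6 i \sqrt{2} \approx 8.4853 i$)
$F{\left(a,Z \right)} = 5 \sqrt{5}$ ($F{\left(a,Z \right)} = \sqrt{113 + 12} = \sqrt{125} = 5 \sqrt{5}$)
$-54383 + F{\left(-256,H \right)} = -54383 + 5 \sqrt{5}$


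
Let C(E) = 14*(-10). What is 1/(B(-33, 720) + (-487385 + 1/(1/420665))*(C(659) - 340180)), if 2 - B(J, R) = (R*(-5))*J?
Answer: 1/22706031602 ≈ 4.4041e-11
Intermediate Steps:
B(J, R) = 2 + 5*J*R (B(J, R) = 2 - R*(-5)*J = 2 - (-5*R)*J = 2 - (-5)*J*R = 2 + 5*J*R)
C(E) = -140
1/(B(-33, 720) + (-487385 + 1/(1/420665))*(C(659) - 340180)) = 1/((2 + 5*(-33)*720) + (-487385 + 1/(1/420665))*(-140 - 340180)) = 1/((2 - 118800) + (-487385 + 1/(1/420665))*(-340320)) = 1/(-118798 + (-487385 + 420665)*(-340320)) = 1/(-118798 - 66720*(-340320)) = 1/(-118798 + 22706150400) = 1/22706031602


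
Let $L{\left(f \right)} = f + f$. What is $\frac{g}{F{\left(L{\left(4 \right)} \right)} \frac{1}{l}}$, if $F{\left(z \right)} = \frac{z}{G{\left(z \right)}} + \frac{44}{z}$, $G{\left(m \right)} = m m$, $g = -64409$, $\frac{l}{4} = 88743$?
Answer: $- \frac{60969044128}{15} \approx -4.0646 \cdot 10^{9}$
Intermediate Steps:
$L{\left(f \right)} = 2 f$
$l = 354972$ ($l = 4 \cdot 88743 = 354972$)
$G{\left(m \right)} = m^{2}$
$F{\left(z \right)} = \frac{45}{z}$ ($F{\left(z \right)} = \frac{z}{z^{2}} + \frac{44}{z} = \frac{1}{z} + \frac{44}{z} = \frac{45}{z}$)
$\frac{g}{F{\left(L{\left(4 \right)} \right)} \frac{1}{l}} = - \frac{64409}{\frac{45}{2 \cdot 4} \cdot \frac{1}{354972}} = - \frac{64409}{\frac{45}{8} \cdot \frac{1}{354972}} = - \frac{64409}{\frac{15}{946592}} = \left(-64409\right) \frac{946592}{15} = - \frac{60969044128}{15}$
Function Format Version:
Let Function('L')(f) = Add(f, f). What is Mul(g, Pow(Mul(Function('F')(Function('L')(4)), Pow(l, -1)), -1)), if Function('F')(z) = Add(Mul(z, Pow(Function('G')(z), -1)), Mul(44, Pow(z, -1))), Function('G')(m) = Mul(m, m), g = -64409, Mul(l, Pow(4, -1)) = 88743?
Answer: Rational(-60969044128, 15) ≈ -4.0646e+9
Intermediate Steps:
Function('L')(f) = Mul(2, f)
l = 354972 (l = Mul(4, 88743) = 354972)
Function('G')(m) = Pow(m, 2)
Function('F')(z) = Mul(45, Pow(z, -1)) (Function('F')(z) = Add(Mul(z, Pow(Pow(z, 2), -1)), Mul(44, Pow(z, -1))) = Add(Mul(z, Pow(z, -2)), Mul(44, Pow(z, -1))) = Add(Pow(z, -1), Mul(44, Pow(z, -1))) = Mul(45, Pow(z, -1)))
Mul(g, Pow(Mul(Function('F')(Function('L')(4)), Pow(l, -1)), -1)) = Mul(-64409, Pow(Mul(Mul(45, Pow(Mul(2, 4), -1)), Pow(354972, -1)), -1)) = Mul(-64409, Pow(Mul(Mul(45, Pow(8, -1)), Rational(1, 354972)), -1)) = Mul(-64409, Pow(Mul(Mul(45, Rational(1, 8)), Rational(1, 354972)), -1)) = Mul(-64409, Pow(Mul(Rational(45, 8), Rational(1, 354972)), -1)) = Mul(-64409, Pow(Rational(15, 946592), -1)) = Mul(-64409, Rational(946592, 15)) = Rational(-60969044128, 15)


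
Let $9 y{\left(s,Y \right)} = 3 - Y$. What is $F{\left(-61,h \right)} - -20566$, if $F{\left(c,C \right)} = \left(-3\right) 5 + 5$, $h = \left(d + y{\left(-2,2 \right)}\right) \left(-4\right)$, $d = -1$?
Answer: $20556$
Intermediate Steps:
$y{\left(s,Y \right)} = \frac{1}{3} - \frac{Y}{9}$ ($y{\left(s,Y \right)} = \frac{3 - Y}{9} = \frac{1}{3} - \frac{Y}{9}$)
$h = \frac{32}{9}$ ($h = \left(-1 + \left(\frac{1}{3} - \frac{2}{9}\right)\right) \left(-4\right) = \left(-1 + \frac{1}{9}\right) \left(-4\right) = \left(- \frac{8}{9}\right) \left(-4\right) = \frac{32}{9} \approx 3.5556$)
$F{\left(c,C \right)} = -10$ ($F{\left(c,C \right)} = -15 + 5 = -10$)
$F{\left(-61,h \right)} - -20566 = -10 - -20566 = -10 + 20566 = 20556$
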